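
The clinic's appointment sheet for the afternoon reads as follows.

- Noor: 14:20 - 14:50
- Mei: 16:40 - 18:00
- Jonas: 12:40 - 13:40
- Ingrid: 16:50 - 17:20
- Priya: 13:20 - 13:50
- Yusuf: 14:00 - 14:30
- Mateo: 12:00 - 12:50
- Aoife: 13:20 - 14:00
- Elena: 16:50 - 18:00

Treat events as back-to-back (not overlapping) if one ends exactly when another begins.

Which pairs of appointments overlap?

Aoife & Jonas, Aoife & Priya, Elena & Ingrid, Elena & Mei, Ingrid & Mei, Jonas & Mateo, Jonas & Priya, Noor & Yusuf

Two intervals overlap when each starts before the other ends.
Sorted by start: Mateo, Jonas, Priya, Aoife, Yusuf, Noor, Mei, Ingrid, Elena.
Jonas starts before Mateo ends → Mateo and Jonas overlap.
Priya starts after Mateo ends; Mateo is clear from here.
Priya starts before Jonas ends → Jonas and Priya overlap.
Aoife starts before Jonas ends → Jonas and Aoife overlap.
Yusuf starts after Jonas ends; Jonas is clear from here.
Aoife starts before Priya ends → Priya and Aoife overlap.
Yusuf starts after Priya ends; Priya is clear from here.
Yusuf starts exactly when Aoife ends (back-to-back, no overlap); Aoife is clear from here.
Noor starts before Yusuf ends → Yusuf and Noor overlap.
Mei starts after Yusuf ends; Yusuf is clear from here.
Mei starts after Noor ends; Noor is clear from here.
Ingrid starts before Mei ends → Mei and Ingrid overlap.
Elena starts before Mei ends → Mei and Elena overlap.
Elena starts before Ingrid ends → Ingrid and Elena overlap.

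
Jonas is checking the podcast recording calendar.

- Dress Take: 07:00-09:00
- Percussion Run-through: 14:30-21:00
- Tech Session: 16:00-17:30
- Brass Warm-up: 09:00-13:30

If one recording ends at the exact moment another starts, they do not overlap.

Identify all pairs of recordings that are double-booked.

Percussion Run-through & Tech Session

Sorted by start: Dress Take, Brass Warm-up, Percussion Run-through, Tech Session.
Brass Warm-up starts exactly when Dress Take ends (back-to-back, no overlap); Dress Take is clear from here.
Percussion Run-through starts after Brass Warm-up ends; Brass Warm-up is clear from here.
Tech Session starts before Percussion Run-through ends → Percussion Run-through and Tech Session overlap.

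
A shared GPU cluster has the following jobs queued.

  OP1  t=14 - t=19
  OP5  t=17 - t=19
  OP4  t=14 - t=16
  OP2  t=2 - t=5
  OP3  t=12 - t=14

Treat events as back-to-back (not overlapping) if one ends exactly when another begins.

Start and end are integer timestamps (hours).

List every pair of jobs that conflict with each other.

Check each pair: they overlap iff neither finishes before the other starts.
Sorted by start: OP2, OP3, OP1, OP4, OP5.
OP3 starts after OP2 ends — done with OP2.
OP1 starts exactly when OP3 ends (back-to-back, no overlap) — done with OP3.
OP4 starts before OP1 ends → OP1 and OP4 overlap.
OP5 starts before OP1 ends → OP1 and OP5 overlap.
OP5 starts after OP4 ends.

OP1 & OP4, OP1 & OP5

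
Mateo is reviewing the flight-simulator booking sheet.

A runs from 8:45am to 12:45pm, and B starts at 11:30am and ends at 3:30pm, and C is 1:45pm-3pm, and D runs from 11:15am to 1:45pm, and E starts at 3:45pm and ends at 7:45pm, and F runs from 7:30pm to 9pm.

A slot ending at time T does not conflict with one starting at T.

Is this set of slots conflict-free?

No

Check each pair: they overlap iff neither finishes before the other starts.
Sorted by start: A, D, B, C, E, F.
D starts before A ends → A and D overlap.
That's a conflict, so the schedule is not conflict-free.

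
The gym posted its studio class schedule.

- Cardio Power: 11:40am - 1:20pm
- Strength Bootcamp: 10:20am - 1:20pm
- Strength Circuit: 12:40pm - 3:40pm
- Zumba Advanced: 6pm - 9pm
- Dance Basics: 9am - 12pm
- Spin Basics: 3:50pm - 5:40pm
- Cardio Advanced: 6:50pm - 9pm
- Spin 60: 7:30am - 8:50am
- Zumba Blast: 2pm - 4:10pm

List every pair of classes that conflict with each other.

Cardio Advanced & Zumba Advanced, Cardio Power & Dance Basics, Cardio Power & Strength Bootcamp, Cardio Power & Strength Circuit, Dance Basics & Strength Bootcamp, Spin Basics & Zumba Blast, Strength Bootcamp & Strength Circuit, Strength Circuit & Zumba Blast

Sorted by start: Spin 60, Dance Basics, Strength Bootcamp, Cardio Power, Strength Circuit, Zumba Blast, Spin Basics, Zumba Advanced, Cardio Advanced.
Dance Basics starts after Spin 60 ends, so nothing later overlaps Spin 60 either.
Strength Bootcamp starts before Dance Basics ends → Dance Basics and Strength Bootcamp overlap.
Cardio Power starts before Dance Basics ends → Dance Basics and Cardio Power overlap.
Strength Circuit starts after Dance Basics ends, so nothing later overlaps Dance Basics either.
Cardio Power starts before Strength Bootcamp ends → Strength Bootcamp and Cardio Power overlap.
Strength Circuit starts before Strength Bootcamp ends → Strength Bootcamp and Strength Circuit overlap.
Zumba Blast starts after Strength Bootcamp ends, so nothing later overlaps Strength Bootcamp either.
Strength Circuit starts before Cardio Power ends → Cardio Power and Strength Circuit overlap.
Zumba Blast starts after Cardio Power ends, so nothing later overlaps Cardio Power either.
Zumba Blast starts before Strength Circuit ends → Strength Circuit and Zumba Blast overlap.
Spin Basics starts after Strength Circuit ends, so nothing later overlaps Strength Circuit either.
Spin Basics starts before Zumba Blast ends → Zumba Blast and Spin Basics overlap.
Zumba Advanced starts after Zumba Blast ends, so nothing later overlaps Zumba Blast either.
Zumba Advanced starts after Spin Basics ends, so nothing later overlaps Spin Basics either.
Cardio Advanced starts before Zumba Advanced ends → Zumba Advanced and Cardio Advanced overlap.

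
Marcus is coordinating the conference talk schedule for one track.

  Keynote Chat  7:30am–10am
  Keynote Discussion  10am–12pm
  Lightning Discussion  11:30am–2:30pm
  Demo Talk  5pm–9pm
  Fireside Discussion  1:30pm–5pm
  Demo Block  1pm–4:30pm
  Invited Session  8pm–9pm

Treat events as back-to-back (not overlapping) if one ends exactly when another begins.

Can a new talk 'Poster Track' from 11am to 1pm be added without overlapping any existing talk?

No — it overlaps Keynote Discussion, Lightning Discussion

Keynote Chat: ends 10am at or before Poster Track starts 11am → clear.
Keynote Discussion: starts 10am before Poster Track ends 1pm, and ends 12pm after Poster Track starts 11am → overlap.
Lightning Discussion: starts 11:30am before Poster Track ends 1pm, and ends 2:30pm after Poster Track starts 11am → overlap.
Demo Block: starts 1pm at or after Poster Track ends 1pm → clear.
Fireside Discussion: starts 1:30pm at or after Poster Track ends 1pm → clear.
Demo Talk: starts 5pm at or after Poster Track ends 1pm → clear.
Invited Session: starts 8pm at or after Poster Track ends 1pm → clear.
Poster Track overlaps Keynote Discussion, Lightning Discussion.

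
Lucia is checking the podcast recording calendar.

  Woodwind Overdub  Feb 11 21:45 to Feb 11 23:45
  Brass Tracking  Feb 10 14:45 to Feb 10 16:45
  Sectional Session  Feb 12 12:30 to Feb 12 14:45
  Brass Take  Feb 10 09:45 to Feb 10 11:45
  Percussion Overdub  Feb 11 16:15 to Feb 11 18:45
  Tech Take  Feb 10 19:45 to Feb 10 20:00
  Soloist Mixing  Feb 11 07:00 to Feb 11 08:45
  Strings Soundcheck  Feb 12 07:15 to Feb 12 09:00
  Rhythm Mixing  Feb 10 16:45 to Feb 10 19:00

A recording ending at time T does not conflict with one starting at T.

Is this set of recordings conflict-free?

Two intervals overlap when each starts before the other ends.
Sorted by start: Brass Take, Brass Tracking, Rhythm Mixing, Tech Take, Soloist Mixing, Percussion Overdub, Woodwind Overdub, Strings Soundcheck, Sectional Session.
Brass Tracking starts after Brass Take ends; Brass Take is clear from here.
Rhythm Mixing starts exactly when Brass Tracking ends (back-to-back, no overlap); Brass Tracking is clear from here.
Tech Take starts after Rhythm Mixing ends; Rhythm Mixing is clear from here.
Soloist Mixing starts after Tech Take ends; Tech Take is clear from here.
Percussion Overdub starts after Soloist Mixing ends; Soloist Mixing is clear from here.
Woodwind Overdub starts after Percussion Overdub ends; Percussion Overdub is clear from here.
Strings Soundcheck starts after Woodwind Overdub ends; Woodwind Overdub is clear from here.
Sectional Session starts after Strings Soundcheck ends.
Every pair is clear; the schedule has no overlaps.

Yes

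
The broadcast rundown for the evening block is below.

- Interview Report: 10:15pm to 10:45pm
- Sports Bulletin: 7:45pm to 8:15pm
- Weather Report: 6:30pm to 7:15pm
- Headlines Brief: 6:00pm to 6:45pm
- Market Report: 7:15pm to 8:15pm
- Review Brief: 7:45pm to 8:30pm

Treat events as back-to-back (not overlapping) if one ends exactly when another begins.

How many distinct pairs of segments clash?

4

Sorted by start: Headlines Brief, Weather Report, Market Report, Sports Bulletin, Review Brief, Interview Report.
Weather Report starts before Headlines Brief ends → Headlines Brief and Weather Report overlap.
Market Report starts after Headlines Brief ends, so nothing later overlaps Headlines Brief either.
Market Report starts exactly when Weather Report ends (back-to-back, no overlap), so nothing later overlaps Weather Report either.
Sports Bulletin starts before Market Report ends → Market Report and Sports Bulletin overlap.
Review Brief starts before Market Report ends → Market Report and Review Brief overlap.
Interview Report starts after Market Report ends.
Review Brief starts before Sports Bulletin ends → Sports Bulletin and Review Brief overlap.
Interview Report starts after Sports Bulletin ends.
Interview Report starts after Review Brief ends.
Overlapping pairs: Headlines Brief & Weather Report, Market Report & Review Brief, Market Report & Sports Bulletin, Review Brief & Sports Bulletin — 4 in total.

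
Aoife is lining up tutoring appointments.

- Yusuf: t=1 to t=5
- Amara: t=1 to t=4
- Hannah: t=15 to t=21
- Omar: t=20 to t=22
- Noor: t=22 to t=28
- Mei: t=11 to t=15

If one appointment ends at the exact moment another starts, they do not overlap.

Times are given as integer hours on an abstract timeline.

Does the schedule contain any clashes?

Yes

Sorted by start: Yusuf, Amara, Mei, Hannah, Omar, Noor.
Amara starts before Yusuf ends → Yusuf and Amara overlap.
That's a conflict, so the schedule is not conflict-free.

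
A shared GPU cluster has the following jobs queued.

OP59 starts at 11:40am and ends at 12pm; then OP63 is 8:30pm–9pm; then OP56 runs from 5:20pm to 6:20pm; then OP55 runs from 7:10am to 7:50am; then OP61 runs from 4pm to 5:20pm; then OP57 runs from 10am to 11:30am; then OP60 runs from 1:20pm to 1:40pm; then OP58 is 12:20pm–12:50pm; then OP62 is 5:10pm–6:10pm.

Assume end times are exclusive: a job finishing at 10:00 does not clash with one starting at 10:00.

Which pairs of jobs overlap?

OP56 & OP62, OP61 & OP62

Sorted by start: OP55, OP57, OP59, OP58, OP60, OP61, OP62, OP56, OP63.
OP57 starts after OP55 ends; OP55 is clear from here.
OP59 starts after OP57 ends; OP57 is clear from here.
OP58 starts after OP59 ends; OP59 is clear from here.
OP60 starts after OP58 ends; OP58 is clear from here.
OP61 starts after OP60 ends; OP60 is clear from here.
OP62 starts before OP61 ends → OP61 and OP62 overlap.
OP56 starts exactly when OP61 ends (back-to-back, no overlap); OP61 is clear from here.
OP56 starts before OP62 ends → OP62 and OP56 overlap.
OP63 starts after OP62 ends.
OP63 starts after OP56 ends.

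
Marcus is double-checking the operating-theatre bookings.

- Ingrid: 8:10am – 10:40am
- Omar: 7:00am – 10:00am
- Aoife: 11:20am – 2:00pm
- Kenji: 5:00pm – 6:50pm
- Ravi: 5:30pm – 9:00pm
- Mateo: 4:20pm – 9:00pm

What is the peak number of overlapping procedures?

3

Sweep the timeline, counting +1 at each start and −1 at each end (ends before starts at a tie):
7:00am start Omar → 1
8:10am start Ingrid → 2
10:00am end Omar → 1
10:40am end Ingrid → 0
11:20am start Aoife → 1
2:00pm end Aoife → 0
4:20pm start Mateo → 1
5:00pm start Kenji → 2
5:30pm start Ravi → 3
6:50pm end Kenji → 2
9:00pm end Mateo → 1
9:00pm end Ravi → 0
Peak is 3, at 5:30pm (Kenji, Mateo, Ravi).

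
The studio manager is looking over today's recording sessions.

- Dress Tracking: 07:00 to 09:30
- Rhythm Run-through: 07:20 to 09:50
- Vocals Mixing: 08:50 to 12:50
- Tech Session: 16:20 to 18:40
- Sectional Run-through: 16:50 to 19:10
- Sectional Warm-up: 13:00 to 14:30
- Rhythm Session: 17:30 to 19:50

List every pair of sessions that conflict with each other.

Sorted by start: Dress Tracking, Rhythm Run-through, Vocals Mixing, Sectional Warm-up, Tech Session, Sectional Run-through, Rhythm Session.
Rhythm Run-through starts before Dress Tracking ends → Dress Tracking and Rhythm Run-through overlap.
Vocals Mixing starts before Dress Tracking ends → Dress Tracking and Vocals Mixing overlap.
Sectional Warm-up starts after Dress Tracking ends, so Dress Tracking has no further overlaps.
Vocals Mixing starts before Rhythm Run-through ends → Rhythm Run-through and Vocals Mixing overlap.
Sectional Warm-up starts after Rhythm Run-through ends, so Rhythm Run-through has no further overlaps.
Sectional Warm-up starts after Vocals Mixing ends, so Vocals Mixing has no further overlaps.
Tech Session starts after Sectional Warm-up ends, so Sectional Warm-up has no further overlaps.
Sectional Run-through starts before Tech Session ends → Tech Session and Sectional Run-through overlap.
Rhythm Session starts before Tech Session ends → Tech Session and Rhythm Session overlap.
Rhythm Session starts before Sectional Run-through ends → Sectional Run-through and Rhythm Session overlap.

Dress Tracking & Rhythm Run-through, Dress Tracking & Vocals Mixing, Rhythm Run-through & Vocals Mixing, Rhythm Session & Sectional Run-through, Rhythm Session & Tech Session, Sectional Run-through & Tech Session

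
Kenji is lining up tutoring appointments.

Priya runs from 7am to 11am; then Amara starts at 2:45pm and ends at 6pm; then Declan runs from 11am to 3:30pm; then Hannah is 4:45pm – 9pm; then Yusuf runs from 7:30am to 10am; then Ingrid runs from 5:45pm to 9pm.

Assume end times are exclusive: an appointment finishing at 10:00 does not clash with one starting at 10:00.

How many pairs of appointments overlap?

Two intervals overlap when each starts before the other ends.
Sorted by start: Priya, Yusuf, Declan, Amara, Hannah, Ingrid.
Yusuf starts before Priya ends → Priya and Yusuf overlap.
Declan starts exactly when Priya ends (back-to-back, no overlap), so nothing later overlaps Priya either.
Declan starts after Yusuf ends, so nothing later overlaps Yusuf either.
Amara starts before Declan ends → Declan and Amara overlap.
Hannah starts after Declan ends, so nothing later overlaps Declan either.
Hannah starts before Amara ends → Amara and Hannah overlap.
Ingrid starts before Amara ends → Amara and Ingrid overlap.
Ingrid starts before Hannah ends → Hannah and Ingrid overlap.
Overlapping pairs: Amara & Declan, Amara & Hannah, Amara & Ingrid, Hannah & Ingrid, Priya & Yusuf — 5 in total.

5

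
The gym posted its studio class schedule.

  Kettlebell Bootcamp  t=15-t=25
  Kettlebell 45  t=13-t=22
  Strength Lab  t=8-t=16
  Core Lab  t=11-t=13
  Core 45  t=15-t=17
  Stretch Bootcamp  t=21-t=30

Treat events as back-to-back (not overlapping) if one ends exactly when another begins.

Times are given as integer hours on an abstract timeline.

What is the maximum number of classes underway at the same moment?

Sort all start/end points and keep a running count:
t=8 start Strength Lab → 1
t=11 start Core Lab → 2
t=13 end Core Lab → 1
t=13 start Kettlebell 45 → 2
t=15 start Core 45 → 3
t=15 start Kettlebell Bootcamp → 4
t=16 end Strength Lab → 3
t=17 end Core 45 → 2
t=21 start Stretch Bootcamp → 3
t=22 end Kettlebell 45 → 2
t=25 end Kettlebell Bootcamp → 1
t=30 end Stretch Bootcamp → 0
Peak is 4, at t=15 (Core 45, Kettlebell 45, Kettlebell Bootcamp, Strength Lab).

4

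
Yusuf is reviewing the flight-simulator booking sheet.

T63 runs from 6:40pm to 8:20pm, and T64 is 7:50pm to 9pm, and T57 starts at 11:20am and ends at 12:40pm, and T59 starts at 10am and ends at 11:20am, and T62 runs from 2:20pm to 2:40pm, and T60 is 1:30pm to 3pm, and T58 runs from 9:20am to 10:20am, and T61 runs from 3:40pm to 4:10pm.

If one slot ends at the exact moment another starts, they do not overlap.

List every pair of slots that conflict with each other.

Check each pair: they overlap iff neither finishes before the other starts.
Sorted by start: T58, T59, T57, T60, T62, T61, T63, T64.
T59 starts before T58 ends → T58 and T59 overlap.
T57 starts after T58 ends — done with T58.
T57 starts exactly when T59 ends (back-to-back, no overlap) — done with T59.
T60 starts after T57 ends — done with T57.
T62 starts before T60 ends → T60 and T62 overlap.
T61 starts after T60 ends — done with T60.
T61 starts after T62 ends — done with T62.
T63 starts after T61 ends — done with T61.
T64 starts before T63 ends → T63 and T64 overlap.

T58 & T59, T60 & T62, T63 & T64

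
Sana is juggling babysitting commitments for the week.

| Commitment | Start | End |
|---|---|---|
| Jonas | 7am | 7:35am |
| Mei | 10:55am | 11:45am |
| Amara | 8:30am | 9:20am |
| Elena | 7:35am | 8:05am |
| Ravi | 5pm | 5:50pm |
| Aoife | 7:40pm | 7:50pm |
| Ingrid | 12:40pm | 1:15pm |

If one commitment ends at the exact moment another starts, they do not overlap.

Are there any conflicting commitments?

No

Check each pair: they overlap iff neither finishes before the other starts.
Sorted by start: Jonas, Elena, Amara, Mei, Ingrid, Ravi, Aoife.
Elena starts exactly when Jonas ends (back-to-back, no overlap), so nothing later overlaps Jonas either.
Amara starts after Elena ends, so nothing later overlaps Elena either.
Mei starts after Amara ends, so nothing later overlaps Amara either.
Ingrid starts after Mei ends, so nothing later overlaps Mei either.
Ravi starts after Ingrid ends, so nothing later overlaps Ingrid either.
Aoife starts after Ravi ends.
Every pair is clear; the schedule has no overlaps.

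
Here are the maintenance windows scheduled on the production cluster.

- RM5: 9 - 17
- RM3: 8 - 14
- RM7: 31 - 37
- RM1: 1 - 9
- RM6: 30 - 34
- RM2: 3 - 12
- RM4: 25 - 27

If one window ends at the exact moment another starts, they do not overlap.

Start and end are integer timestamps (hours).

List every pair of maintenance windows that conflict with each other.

RM1 & RM2, RM1 & RM3, RM2 & RM3, RM2 & RM5, RM3 & RM5, RM6 & RM7

Sorted by start: RM1, RM2, RM3, RM5, RM4, RM6, RM7.
RM2 starts before RM1 ends → RM1 and RM2 overlap.
RM3 starts before RM1 ends → RM1 and RM3 overlap.
RM5 starts exactly when RM1 ends (back-to-back, no overlap) — done with RM1.
RM3 starts before RM2 ends → RM2 and RM3 overlap.
RM5 starts before RM2 ends → RM2 and RM5 overlap.
RM4 starts after RM2 ends — done with RM2.
RM5 starts before RM3 ends → RM3 and RM5 overlap.
RM4 starts after RM3 ends — done with RM3.
RM4 starts after RM5 ends — done with RM5.
RM6 starts after RM4 ends — done with RM4.
RM7 starts before RM6 ends → RM6 and RM7 overlap.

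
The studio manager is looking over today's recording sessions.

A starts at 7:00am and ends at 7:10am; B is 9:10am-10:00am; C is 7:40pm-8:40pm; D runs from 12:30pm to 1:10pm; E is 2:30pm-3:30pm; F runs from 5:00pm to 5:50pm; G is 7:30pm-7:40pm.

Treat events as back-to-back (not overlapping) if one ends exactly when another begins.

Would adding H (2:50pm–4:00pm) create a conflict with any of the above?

Yes — it overlaps E

A: ends 7:10am at or before H starts 2:50pm → clear.
B: ends 10:00am at or before H starts 2:50pm → clear.
D: ends 1:10pm at or before H starts 2:50pm → clear.
E: starts 2:30pm before H ends 4:00pm, and ends 3:30pm after H starts 2:50pm → overlap.
F: starts 5:00pm at or after H ends 4:00pm → clear.
G: starts 7:30pm at or after H ends 4:00pm → clear.
C: starts 7:40pm at or after H ends 4:00pm → clear.
H overlaps E.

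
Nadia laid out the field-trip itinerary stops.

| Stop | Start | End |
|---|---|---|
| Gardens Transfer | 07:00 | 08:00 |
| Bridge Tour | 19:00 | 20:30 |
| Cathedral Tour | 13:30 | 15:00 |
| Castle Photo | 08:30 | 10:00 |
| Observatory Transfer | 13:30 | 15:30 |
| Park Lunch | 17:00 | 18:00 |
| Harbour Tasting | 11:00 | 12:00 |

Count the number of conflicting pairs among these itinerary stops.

1

Sorted by start: Gardens Transfer, Castle Photo, Harbour Tasting, Cathedral Tour, Observatory Transfer, Park Lunch, Bridge Tour.
Castle Photo starts after Gardens Transfer ends; Gardens Transfer is clear from here.
Harbour Tasting starts after Castle Photo ends; Castle Photo is clear from here.
Cathedral Tour starts after Harbour Tasting ends; Harbour Tasting is clear from here.
Observatory Transfer starts before Cathedral Tour ends → Cathedral Tour and Observatory Transfer overlap.
Park Lunch starts after Cathedral Tour ends; Cathedral Tour is clear from here.
Park Lunch starts after Observatory Transfer ends; Observatory Transfer is clear from here.
Bridge Tour starts after Park Lunch ends.
Overlapping pairs: Cathedral Tour & Observatory Transfer — 1 in total.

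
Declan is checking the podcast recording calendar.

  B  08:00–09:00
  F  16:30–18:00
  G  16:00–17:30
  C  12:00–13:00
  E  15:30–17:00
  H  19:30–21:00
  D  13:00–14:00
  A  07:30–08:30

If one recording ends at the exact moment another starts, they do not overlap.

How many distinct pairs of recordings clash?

Sorted by start: A, B, C, D, E, G, F, H.
B starts before A ends → A and B overlap.
C starts after A ends; A is clear from here.
C starts after B ends; B is clear from here.
D starts exactly when C ends (back-to-back, no overlap); C is clear from here.
E starts after D ends; D is clear from here.
G starts before E ends → E and G overlap.
F starts before E ends → E and F overlap.
H starts after E ends.
F starts before G ends → G and F overlap.
H starts after G ends.
H starts after F ends.
Overlapping pairs: A & B, E & F, E & G, F & G — 4 in total.

4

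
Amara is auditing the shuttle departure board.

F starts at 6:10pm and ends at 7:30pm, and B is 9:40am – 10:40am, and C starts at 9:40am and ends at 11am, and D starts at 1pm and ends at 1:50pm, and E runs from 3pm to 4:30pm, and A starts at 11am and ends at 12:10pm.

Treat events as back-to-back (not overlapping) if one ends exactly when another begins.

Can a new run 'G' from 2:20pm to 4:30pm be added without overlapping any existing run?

B: ends 10:40am at or before G starts 2:20pm → clear.
C: ends 11am at or before G starts 2:20pm → clear.
A: ends 12:10pm at or before G starts 2:20pm → clear.
D: ends 1:50pm at or before G starts 2:20pm → clear.
E: starts 3pm before G ends 4:30pm, and ends 4:30pm after G starts 2:20pm → overlap.
F: starts 6:10pm at or after G ends 4:30pm → clear.
G overlaps E.

No — it overlaps E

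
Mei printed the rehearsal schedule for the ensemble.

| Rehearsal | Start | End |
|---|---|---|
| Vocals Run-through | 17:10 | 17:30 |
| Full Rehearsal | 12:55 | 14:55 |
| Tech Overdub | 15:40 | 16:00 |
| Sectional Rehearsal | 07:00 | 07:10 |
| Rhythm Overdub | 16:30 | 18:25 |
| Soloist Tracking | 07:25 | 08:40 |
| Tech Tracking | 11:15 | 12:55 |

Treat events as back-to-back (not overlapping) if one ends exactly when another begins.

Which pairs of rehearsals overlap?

Two intervals overlap when each starts before the other ends.
Sorted by start: Sectional Rehearsal, Soloist Tracking, Tech Tracking, Full Rehearsal, Tech Overdub, Rhythm Overdub, Vocals Run-through.
Soloist Tracking starts after Sectional Rehearsal ends; Sectional Rehearsal is clear from here.
Tech Tracking starts after Soloist Tracking ends; Soloist Tracking is clear from here.
Full Rehearsal starts exactly when Tech Tracking ends (back-to-back, no overlap); Tech Tracking is clear from here.
Tech Overdub starts after Full Rehearsal ends; Full Rehearsal is clear from here.
Rhythm Overdub starts after Tech Overdub ends; Tech Overdub is clear from here.
Vocals Run-through starts before Rhythm Overdub ends → Rhythm Overdub and Vocals Run-through overlap.

Rhythm Overdub & Vocals Run-through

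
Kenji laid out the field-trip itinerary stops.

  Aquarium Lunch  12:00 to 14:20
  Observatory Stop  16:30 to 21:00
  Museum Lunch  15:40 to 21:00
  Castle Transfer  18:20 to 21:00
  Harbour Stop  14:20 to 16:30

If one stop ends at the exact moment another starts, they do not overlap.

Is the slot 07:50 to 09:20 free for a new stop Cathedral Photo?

Aquarium Lunch: starts 12:00 at or after Cathedral Photo ends 09:20 → clear.
Harbour Stop: starts 14:20 at or after Cathedral Photo ends 09:20 → clear.
Museum Lunch: starts 15:40 at or after Cathedral Photo ends 09:20 → clear.
Observatory Stop: starts 16:30 at or after Cathedral Photo ends 09:20 → clear.
Castle Transfer: starts 18:20 at or after Cathedral Photo ends 09:20 → clear.

Yes — the slot is free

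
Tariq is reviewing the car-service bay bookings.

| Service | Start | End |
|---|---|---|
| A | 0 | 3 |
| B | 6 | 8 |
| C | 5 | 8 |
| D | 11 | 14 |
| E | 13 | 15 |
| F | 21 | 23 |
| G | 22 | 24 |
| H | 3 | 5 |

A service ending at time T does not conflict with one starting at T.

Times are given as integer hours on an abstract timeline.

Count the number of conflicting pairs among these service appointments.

Sorted by start: A, H, C, B, D, E, F, G.
H starts exactly when A ends (back-to-back, no overlap), so nothing later overlaps A either.
C starts exactly when H ends (back-to-back, no overlap), so nothing later overlaps H either.
B starts before C ends → C and B overlap.
D starts after C ends, so nothing later overlaps C either.
D starts after B ends, so nothing later overlaps B either.
E starts before D ends → D and E overlap.
F starts after D ends, so nothing later overlaps D either.
F starts after E ends, so nothing later overlaps E either.
G starts before F ends → F and G overlap.
Overlapping pairs: B & C, D & E, F & G — 3 in total.

3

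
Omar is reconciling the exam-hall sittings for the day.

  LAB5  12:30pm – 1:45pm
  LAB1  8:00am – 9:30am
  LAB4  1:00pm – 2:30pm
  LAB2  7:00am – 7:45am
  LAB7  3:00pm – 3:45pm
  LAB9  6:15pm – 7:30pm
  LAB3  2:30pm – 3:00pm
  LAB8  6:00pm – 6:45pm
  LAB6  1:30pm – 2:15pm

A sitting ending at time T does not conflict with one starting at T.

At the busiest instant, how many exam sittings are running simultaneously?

3

Sort all start/end points and keep a running count:
7:00am start LAB2 → 1
7:45am end LAB2 → 0
8:00am start LAB1 → 1
9:30am end LAB1 → 0
12:30pm start LAB5 → 1
1:00pm start LAB4 → 2
1:30pm start LAB6 → 3
1:45pm end LAB5 → 2
2:15pm end LAB6 → 1
2:30pm end LAB4 → 0
2:30pm start LAB3 → 1
3:00pm end LAB3 → 0
3:00pm start LAB7 → 1
3:45pm end LAB7 → 0
6:00pm start LAB8 → 1
6:15pm start LAB9 → 2
6:45pm end LAB8 → 1
7:30pm end LAB9 → 0
Peak is 3, at 1:30pm (LAB4, LAB5, LAB6).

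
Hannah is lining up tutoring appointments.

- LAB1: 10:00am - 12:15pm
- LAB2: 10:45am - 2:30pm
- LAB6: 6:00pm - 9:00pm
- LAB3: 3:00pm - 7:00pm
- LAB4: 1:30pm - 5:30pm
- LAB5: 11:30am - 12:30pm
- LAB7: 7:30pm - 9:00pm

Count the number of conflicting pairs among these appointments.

Sorted by start: LAB1, LAB2, LAB5, LAB4, LAB3, LAB6, LAB7.
LAB2 starts before LAB1 ends → LAB1 and LAB2 overlap.
LAB5 starts before LAB1 ends → LAB1 and LAB5 overlap.
LAB4 starts after LAB1 ends — done with LAB1.
LAB5 starts before LAB2 ends → LAB2 and LAB5 overlap.
LAB4 starts before LAB2 ends → LAB2 and LAB4 overlap.
LAB3 starts after LAB2 ends — done with LAB2.
LAB4 starts after LAB5 ends — done with LAB5.
LAB3 starts before LAB4 ends → LAB4 and LAB3 overlap.
LAB6 starts after LAB4 ends — done with LAB4.
LAB6 starts before LAB3 ends → LAB3 and LAB6 overlap.
LAB7 starts after LAB3 ends.
LAB7 starts before LAB6 ends → LAB6 and LAB7 overlap.
Overlapping pairs: LAB1 & LAB2, LAB1 & LAB5, LAB2 & LAB4, LAB2 & LAB5, LAB3 & LAB4, LAB3 & LAB6, LAB6 & LAB7 — 7 in total.

7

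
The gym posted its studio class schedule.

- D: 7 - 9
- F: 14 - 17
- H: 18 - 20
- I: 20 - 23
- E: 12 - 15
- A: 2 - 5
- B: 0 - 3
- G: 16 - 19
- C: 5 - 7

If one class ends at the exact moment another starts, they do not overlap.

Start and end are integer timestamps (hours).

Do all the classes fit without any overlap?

Sorted by start: B, A, C, D, E, F, G, H, I.
A starts before B ends → B and A overlap.
That's a conflict, so the schedule is not conflict-free.

No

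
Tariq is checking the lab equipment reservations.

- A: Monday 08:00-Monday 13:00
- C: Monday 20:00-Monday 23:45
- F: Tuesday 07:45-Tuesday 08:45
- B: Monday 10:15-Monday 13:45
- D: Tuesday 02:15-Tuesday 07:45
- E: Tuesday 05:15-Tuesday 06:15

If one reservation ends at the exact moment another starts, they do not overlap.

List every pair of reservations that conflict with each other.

Sorted by start: A, B, C, D, E, F.
B starts before A ends → A and B overlap.
C starts after A ends, so nothing later overlaps A either.
C starts after B ends, so nothing later overlaps B either.
D starts after C ends, so nothing later overlaps C either.
E starts before D ends → D and E overlap.
F starts exactly when D ends (back-to-back, no overlap).
F starts after E ends.

A & B, D & E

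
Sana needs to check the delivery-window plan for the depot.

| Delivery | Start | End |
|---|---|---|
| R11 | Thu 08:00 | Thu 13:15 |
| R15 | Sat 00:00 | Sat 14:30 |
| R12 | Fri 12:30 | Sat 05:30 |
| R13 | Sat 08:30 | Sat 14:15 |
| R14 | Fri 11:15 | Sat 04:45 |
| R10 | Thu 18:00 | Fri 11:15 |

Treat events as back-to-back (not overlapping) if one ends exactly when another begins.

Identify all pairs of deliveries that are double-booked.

Sorted by start: R11, R10, R14, R12, R15, R13.
R10 starts after R11 ends, so nothing later overlaps R11 either.
R14 starts exactly when R10 ends (back-to-back, no overlap), so nothing later overlaps R10 either.
R12 starts before R14 ends → R14 and R12 overlap.
R15 starts before R14 ends → R14 and R15 overlap.
R13 starts after R14 ends.
R15 starts before R12 ends → R12 and R15 overlap.
R13 starts after R12 ends.
R13 starts before R15 ends → R15 and R13 overlap.

R12 & R14, R12 & R15, R13 & R15, R14 & R15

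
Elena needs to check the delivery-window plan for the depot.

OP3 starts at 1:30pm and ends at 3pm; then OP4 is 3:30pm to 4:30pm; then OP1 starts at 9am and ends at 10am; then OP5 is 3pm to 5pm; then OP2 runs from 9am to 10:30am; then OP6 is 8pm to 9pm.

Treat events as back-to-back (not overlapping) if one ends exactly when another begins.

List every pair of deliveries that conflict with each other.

OP1 & OP2, OP4 & OP5

Sorted by start: OP1, OP2, OP3, OP5, OP4, OP6.
OP2 starts before OP1 ends → OP1 and OP2 overlap.
OP3 starts after OP1 ends — done with OP1.
OP3 starts after OP2 ends — done with OP2.
OP5 starts exactly when OP3 ends (back-to-back, no overlap) — done with OP3.
OP4 starts before OP5 ends → OP5 and OP4 overlap.
OP6 starts after OP5 ends.
OP6 starts after OP4 ends.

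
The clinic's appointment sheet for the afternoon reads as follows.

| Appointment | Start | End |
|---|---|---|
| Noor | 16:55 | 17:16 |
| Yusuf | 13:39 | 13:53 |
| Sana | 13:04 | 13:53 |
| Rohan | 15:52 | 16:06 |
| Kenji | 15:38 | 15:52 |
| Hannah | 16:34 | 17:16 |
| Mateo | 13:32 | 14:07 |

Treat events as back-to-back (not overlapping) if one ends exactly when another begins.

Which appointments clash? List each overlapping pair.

Hannah & Noor, Mateo & Sana, Mateo & Yusuf, Sana & Yusuf

Two intervals overlap when each starts before the other ends.
Sorted by start: Sana, Mateo, Yusuf, Kenji, Rohan, Hannah, Noor.
Mateo starts before Sana ends → Sana and Mateo overlap.
Yusuf starts before Sana ends → Sana and Yusuf overlap.
Kenji starts after Sana ends — done with Sana.
Yusuf starts before Mateo ends → Mateo and Yusuf overlap.
Kenji starts after Mateo ends — done with Mateo.
Kenji starts after Yusuf ends — done with Yusuf.
Rohan starts exactly when Kenji ends (back-to-back, no overlap) — done with Kenji.
Hannah starts after Rohan ends — done with Rohan.
Noor starts before Hannah ends → Hannah and Noor overlap.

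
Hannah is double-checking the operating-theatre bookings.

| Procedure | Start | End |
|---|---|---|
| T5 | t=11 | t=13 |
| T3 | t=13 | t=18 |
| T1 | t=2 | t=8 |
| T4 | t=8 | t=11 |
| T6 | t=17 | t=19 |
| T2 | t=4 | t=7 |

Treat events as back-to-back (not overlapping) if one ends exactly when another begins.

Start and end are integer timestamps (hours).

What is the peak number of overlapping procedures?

2

Walk through starts and ends in time order (an end at T is processed before a start at T):
t=2 start T1 → 1
t=4 start T2 → 2
t=7 end T2 → 1
t=8 end T1 → 0
t=8 start T4 → 1
t=11 end T4 → 0
t=11 start T5 → 1
t=13 end T5 → 0
t=13 start T3 → 1
t=17 start T6 → 2
t=18 end T3 → 1
t=19 end T6 → 0
Peak is 2, at t=4 (T1, T2).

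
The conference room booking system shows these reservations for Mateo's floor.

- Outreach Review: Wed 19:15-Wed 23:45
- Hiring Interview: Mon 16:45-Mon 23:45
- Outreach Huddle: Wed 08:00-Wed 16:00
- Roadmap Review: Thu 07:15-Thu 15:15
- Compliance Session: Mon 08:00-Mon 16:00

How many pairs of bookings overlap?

Sorted by start: Compliance Session, Hiring Interview, Outreach Huddle, Outreach Review, Roadmap Review.
Hiring Interview starts after Compliance Session ends, so nothing later overlaps Compliance Session either.
Outreach Huddle starts after Hiring Interview ends, so nothing later overlaps Hiring Interview either.
Outreach Review starts after Outreach Huddle ends, so nothing later overlaps Outreach Huddle either.
Roadmap Review starts after Outreach Review ends.
No pair overlaps.

0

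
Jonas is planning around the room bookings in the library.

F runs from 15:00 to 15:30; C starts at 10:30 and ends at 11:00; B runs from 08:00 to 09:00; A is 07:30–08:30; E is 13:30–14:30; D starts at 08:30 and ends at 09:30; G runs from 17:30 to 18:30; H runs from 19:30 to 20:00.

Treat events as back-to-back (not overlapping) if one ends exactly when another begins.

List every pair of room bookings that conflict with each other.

Sorted by start: A, B, D, C, E, F, G, H.
B starts before A ends → A and B overlap.
D starts exactly when A ends (back-to-back, no overlap); A is clear from here.
D starts before B ends → B and D overlap.
C starts after B ends; B is clear from here.
C starts after D ends; D is clear from here.
E starts after C ends; C is clear from here.
F starts after E ends; E is clear from here.
G starts after F ends; F is clear from here.
H starts after G ends.

A & B, B & D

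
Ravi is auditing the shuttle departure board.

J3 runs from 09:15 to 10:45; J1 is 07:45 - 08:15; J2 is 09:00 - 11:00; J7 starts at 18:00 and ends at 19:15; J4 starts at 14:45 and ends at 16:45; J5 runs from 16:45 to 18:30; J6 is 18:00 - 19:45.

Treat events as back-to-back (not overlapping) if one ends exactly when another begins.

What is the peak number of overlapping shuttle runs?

Sort all start/end points and keep a running count:
07:45 start J1 → 1
08:15 end J1 → 0
09:00 start J2 → 1
09:15 start J3 → 2
10:45 end J3 → 1
11:00 end J2 → 0
14:45 start J4 → 1
16:45 end J4 → 0
16:45 start J5 → 1
18:00 start J6 → 2
18:00 start J7 → 3
18:30 end J5 → 2
19:15 end J7 → 1
19:45 end J6 → 0
Peak is 3, at 18:00 (J5, J6, J7).

3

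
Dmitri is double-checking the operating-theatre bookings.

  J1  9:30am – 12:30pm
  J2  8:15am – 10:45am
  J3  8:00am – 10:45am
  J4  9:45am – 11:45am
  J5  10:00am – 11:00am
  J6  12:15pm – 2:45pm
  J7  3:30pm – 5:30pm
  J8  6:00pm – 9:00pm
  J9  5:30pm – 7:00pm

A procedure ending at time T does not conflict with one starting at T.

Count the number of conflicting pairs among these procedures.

12

Sorted by start: J3, J2, J1, J4, J5, J6, J7, J9, J8.
J2 starts before J3 ends → J3 and J2 overlap.
J1 starts before J3 ends → J3 and J1 overlap.
J4 starts before J3 ends → J3 and J4 overlap.
J5 starts before J3 ends → J3 and J5 overlap.
J6 starts after J3 ends — done with J3.
J1 starts before J2 ends → J2 and J1 overlap.
J4 starts before J2 ends → J2 and J4 overlap.
J5 starts before J2 ends → J2 and J5 overlap.
J6 starts after J2 ends — done with J2.
J4 starts before J1 ends → J1 and J4 overlap.
J5 starts before J1 ends → J1 and J5 overlap.
J6 starts before J1 ends → J1 and J6 overlap.
J7 starts after J1 ends — done with J1.
J5 starts before J4 ends → J4 and J5 overlap.
J6 starts after J4 ends — done with J4.
J6 starts after J5 ends — done with J5.
J7 starts after J6 ends — done with J6.
J9 starts exactly when J7 ends (back-to-back, no overlap) — done with J7.
J8 starts before J9 ends → J9 and J8 overlap.
Overlapping pairs: J1 & J2, J1 & J3, J1 & J4, J1 & J5, J1 & J6, J2 & J3, J2 & J4, J2 & J5, J3 & J4, J3 & J5, J4 & J5, J8 & J9 — 12 in total.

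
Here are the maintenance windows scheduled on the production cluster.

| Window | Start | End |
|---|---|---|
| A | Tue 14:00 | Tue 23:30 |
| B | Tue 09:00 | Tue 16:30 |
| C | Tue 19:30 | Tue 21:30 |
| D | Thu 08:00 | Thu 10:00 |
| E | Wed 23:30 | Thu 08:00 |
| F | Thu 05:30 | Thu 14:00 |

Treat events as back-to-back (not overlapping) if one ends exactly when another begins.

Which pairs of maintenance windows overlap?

Sorted by start: B, A, C, E, F, D.
A starts before B ends → B and A overlap.
C starts after B ends — done with B.
C starts before A ends → A and C overlap.
E starts after A ends — done with A.
E starts after C ends — done with C.
F starts before E ends → E and F overlap.
D starts exactly when E ends (back-to-back, no overlap).
D starts before F ends → F and D overlap.

A & B, A & C, D & F, E & F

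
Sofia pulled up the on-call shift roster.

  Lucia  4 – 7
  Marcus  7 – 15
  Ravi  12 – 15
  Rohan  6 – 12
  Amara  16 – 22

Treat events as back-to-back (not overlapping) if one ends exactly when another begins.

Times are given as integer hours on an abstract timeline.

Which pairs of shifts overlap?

Check each pair: they overlap iff neither finishes before the other starts.
Sorted by start: Lucia, Rohan, Marcus, Ravi, Amara.
Rohan starts before Lucia ends → Lucia and Rohan overlap.
Marcus starts exactly when Lucia ends (back-to-back, no overlap), so Lucia has no further overlaps.
Marcus starts before Rohan ends → Rohan and Marcus overlap.
Ravi starts exactly when Rohan ends (back-to-back, no overlap), so Rohan has no further overlaps.
Ravi starts before Marcus ends → Marcus and Ravi overlap.
Amara starts after Marcus ends.
Amara starts after Ravi ends.

Lucia & Rohan, Marcus & Ravi, Marcus & Rohan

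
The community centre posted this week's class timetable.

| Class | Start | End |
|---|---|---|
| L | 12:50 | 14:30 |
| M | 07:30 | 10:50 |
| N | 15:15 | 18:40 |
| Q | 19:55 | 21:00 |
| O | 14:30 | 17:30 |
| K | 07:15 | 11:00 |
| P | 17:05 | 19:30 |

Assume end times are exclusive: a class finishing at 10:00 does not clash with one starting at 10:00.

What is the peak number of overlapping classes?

Sweep the timeline, counting +1 at each start and −1 at each end (ends before starts at a tie):
07:15 start K → 1
07:30 start M → 2
10:50 end M → 1
11:00 end K → 0
12:50 start L → 1
14:30 end L → 0
14:30 start O → 1
15:15 start N → 2
17:05 start P → 3
17:30 end O → 2
18:40 end N → 1
19:30 end P → 0
19:55 start Q → 1
21:00 end Q → 0
Peak is 3, at 17:05 (N, O, P).

3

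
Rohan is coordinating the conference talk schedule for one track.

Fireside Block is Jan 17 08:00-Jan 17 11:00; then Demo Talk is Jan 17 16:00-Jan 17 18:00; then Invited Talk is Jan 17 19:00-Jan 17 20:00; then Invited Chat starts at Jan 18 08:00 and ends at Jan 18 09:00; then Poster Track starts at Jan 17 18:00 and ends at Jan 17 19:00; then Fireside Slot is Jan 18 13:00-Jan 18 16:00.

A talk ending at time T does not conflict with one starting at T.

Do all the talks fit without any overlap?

Yes

Sorted by start: Fireside Block, Demo Talk, Poster Track, Invited Talk, Invited Chat, Fireside Slot.
Demo Talk starts after Fireside Block ends, so Fireside Block has no further overlaps.
Poster Track starts exactly when Demo Talk ends (back-to-back, no overlap), so Demo Talk has no further overlaps.
Invited Talk starts exactly when Poster Track ends (back-to-back, no overlap), so Poster Track has no further overlaps.
Invited Chat starts after Invited Talk ends, so Invited Talk has no further overlaps.
Fireside Slot starts after Invited Chat ends.
Every pair is clear; the schedule has no overlaps.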